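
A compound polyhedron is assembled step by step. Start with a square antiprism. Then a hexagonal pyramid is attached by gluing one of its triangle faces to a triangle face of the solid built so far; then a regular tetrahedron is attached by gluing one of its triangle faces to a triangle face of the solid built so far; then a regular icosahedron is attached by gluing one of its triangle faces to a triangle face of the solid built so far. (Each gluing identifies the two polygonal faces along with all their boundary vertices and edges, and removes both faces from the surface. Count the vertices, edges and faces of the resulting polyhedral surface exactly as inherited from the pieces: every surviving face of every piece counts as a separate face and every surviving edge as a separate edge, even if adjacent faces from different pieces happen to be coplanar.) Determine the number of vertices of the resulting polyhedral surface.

A square antiprism: V=8, E=16, F=10.
Attach a hexagonal pyramid (V=7, E=12, F=7) along a 3-gon: merge 3 vertices and 3 edges, delete both glued faces → V=12, E=25, F=15.
Attach a regular tetrahedron (V=4, E=6, F=4) along a 3-gon: merge 3 vertices and 3 edges, delete both glued faces → V=13, E=28, F=17.
Attach a regular icosahedron (V=12, E=30, F=20) along a 3-gon: merge 3 vertices and 3 edges, delete both glued faces → V=22, E=55, F=35.
Check: V − E + F = 22 − 55 + 35 = 2.

22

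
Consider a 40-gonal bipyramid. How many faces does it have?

80

A bipyramid over an n-gon has 2n triangular faces and n + 2 vertices: V = 40 + 2 = 42, E = 3·40 = 120, F = 2·40 = 80.
Check: V − E + F = 42 − 120 + 80 = 2.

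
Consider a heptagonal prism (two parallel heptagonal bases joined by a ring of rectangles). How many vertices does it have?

14

A prism on an n-gon has two n-gon bases and n rectangular sides: V = 2·7 = 14, E = 3·7 = 21, F = 7 + 2 = 9.
Check: V − E + F = 14 − 21 + 9 = 2.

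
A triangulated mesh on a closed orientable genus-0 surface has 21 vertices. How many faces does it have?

χ = 2 − 2·0 = 2, and every face is a triangle so 3F = 2E.
V − E + F = 2 with E = 3F/2 gives 21 − (3/2 − 1)·F = 2, so F = 38 and E = 57.

38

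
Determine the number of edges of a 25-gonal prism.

75

A prism on an n-gon has two n-gon bases and n rectangular sides: V = 2·25 = 50, E = 3·25 = 75, F = 25 + 2 = 27.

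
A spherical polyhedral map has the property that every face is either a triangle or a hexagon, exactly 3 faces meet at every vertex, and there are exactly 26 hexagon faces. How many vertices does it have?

Let x be the number of triangles; then F = 26 + x.
Edge–face incidences: 2E = 6·26 + 3·x = 156 + 3x.
Every vertex has degree 3, so 3V = 2E.
Euler: V − E + F = 2 ⇒ (2E)/3 − E + (26 + x) = 2.
Multiply by 6: 2·(2E) − 3·(2E) + 6·(26 + x) = 12, i.e. 156 + 6x − (156 + 3x) = 12.
Collecting terms: 3x = 12, so x = 4.
Then 2E = 156 + 3·4 = 168, so E = 84, V = 2E/3 = 56, F = 26 + 4 = 30.

56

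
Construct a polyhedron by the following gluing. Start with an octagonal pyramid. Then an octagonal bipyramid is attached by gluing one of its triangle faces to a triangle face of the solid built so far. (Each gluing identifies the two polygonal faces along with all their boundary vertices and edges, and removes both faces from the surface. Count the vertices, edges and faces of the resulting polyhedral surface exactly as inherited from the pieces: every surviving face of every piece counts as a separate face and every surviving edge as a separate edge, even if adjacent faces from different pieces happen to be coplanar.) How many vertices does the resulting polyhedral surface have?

An octagonal pyramid: V=9, E=16, F=9.
Attach an octagonal bipyramid (V=10, E=24, F=16) along a 3-gon: merge 3 vertices and 3 edges, delete both glued faces → V=16, E=37, F=23.
Check: V − E + F = 16 − 37 + 23 = 2.

16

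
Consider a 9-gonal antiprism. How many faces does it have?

An antiprism on an n-gon has two n-gon caps and 2n triangles: V = 2·9 = 18, E = 4·9 = 36, F = 2·9 + 2 = 20.

20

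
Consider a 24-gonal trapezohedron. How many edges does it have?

96

The n-trapezohedron (dual of the n-antiprism) has V = 2·24 + 2 = 50, E = 4·24 = 96, F = 2·24 = 48.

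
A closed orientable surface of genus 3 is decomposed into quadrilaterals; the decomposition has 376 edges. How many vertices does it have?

184

χ = 2 − 2·3 = -4, and every face is a square so 4F = 2E.
F = 2E/4 = 188. Then V = -4 + E − F = -4 + 376 − 188 = 184.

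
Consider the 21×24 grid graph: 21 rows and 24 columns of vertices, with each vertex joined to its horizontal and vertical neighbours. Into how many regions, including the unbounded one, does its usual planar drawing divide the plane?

461

The grid has V = 21·24 = 504 vertices and E = 21·23 + 24·20 = 963 edges.
F = 2 − V + E = 2 − 504 + 963 = 461.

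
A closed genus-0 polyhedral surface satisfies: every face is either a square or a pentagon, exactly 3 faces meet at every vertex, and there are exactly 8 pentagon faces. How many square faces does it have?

2

Let x be the number of squares; then F = 8 + x.
Edge–face incidences: 2E = 5·8 + 4·x = 40 + 4x.
Every vertex has degree 3, so 3V = 2E.
Euler: V − E + F = 2 ⇒ (2E)/3 − E + (8 + x) = 2.
Multiply by 6: 2·(2E) − 3·(2E) + 6·(8 + x) = 12, i.e. 48 + 6x − (40 + 4x) = 12.
Collecting terms: 2x + 8 = 12, so 2x = 4, so x = 2.
Then 2E = 40 + 4·2 = 48, so E = 24, V = 2E/3 = 16, F = 8 + 2 = 10.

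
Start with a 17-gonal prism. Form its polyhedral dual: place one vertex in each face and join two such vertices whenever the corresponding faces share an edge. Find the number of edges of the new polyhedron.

The base solid has V = 34, E = 51, F = 19.
The dual swaps V and F and preserves E: V′ = F = 19, E′ = E = 51, F′ = V = 34.

51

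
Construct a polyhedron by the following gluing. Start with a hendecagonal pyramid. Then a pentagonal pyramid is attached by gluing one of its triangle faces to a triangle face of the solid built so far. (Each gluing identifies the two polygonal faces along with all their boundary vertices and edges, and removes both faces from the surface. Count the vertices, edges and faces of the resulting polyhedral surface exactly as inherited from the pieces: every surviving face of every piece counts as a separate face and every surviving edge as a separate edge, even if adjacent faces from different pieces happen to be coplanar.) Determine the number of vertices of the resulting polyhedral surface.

15

A hendecagonal pyramid: V=12, E=22, F=12.
Attach a pentagonal pyramid (V=6, E=10, F=6) along a 3-gon: merge 3 vertices and 3 edges, delete both glued faces → V=15, E=29, F=16.
Check: V − E + F = 15 − 29 + 16 = 2.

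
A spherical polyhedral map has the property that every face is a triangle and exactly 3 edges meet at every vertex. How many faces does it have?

4

Each face has 3 edges and each edge borders two faces, so 2E = 3F.
Each vertex has degree 3, so 3V = 2E and hence V = 3F/3.
Euler: V − E + F = 2 ⇒ (3F/3) − (3F/2) + F = 2.
Multiply by 6: (6 − 9 + 6)F = 12, i.e. 3F = 12.
So F = 4, E = 3·4/2 = 6, V = 3·4/3 = 4.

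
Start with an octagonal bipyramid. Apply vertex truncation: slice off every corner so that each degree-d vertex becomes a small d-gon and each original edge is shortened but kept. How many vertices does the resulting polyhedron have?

48

The base solid has V = 10, E = 24, F = 16.
Truncation replaces each original edge-end by a new vertex, so V′ = 2E = 48.
Each original edge survives, and each old vertex of degree d contributes d new edges; summing degrees gives Σd = 2E, so E′ = E + 2E = 3E = 72.
Each original face survives and each original vertex becomes one new face: F′ = F + V = 26.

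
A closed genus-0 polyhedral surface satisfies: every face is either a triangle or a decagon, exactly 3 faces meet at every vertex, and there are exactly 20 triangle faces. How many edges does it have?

90

Let x be the number of decagons; then F = 20 + x.
Edge–face incidences: 2E = 3·20 + 10·x = 60 + 10x.
Every vertex has degree 3, so 3V = 2E.
Euler: V − E + F = 2 ⇒ (2E)/3 − E + (20 + x) = 2.
Multiply by 6: 2·(2E) − 3·(2E) + 6·(20 + x) = 12, i.e. 120 + 6x − (60 + 10x) = 12.
Collecting terms: −4x + 60 = 12, so −4x = −48, so x = 12.
Then 2E = 60 + 10·12 = 180, so E = 90, V = 2E/3 = 60, F = 20 + 12 = 32.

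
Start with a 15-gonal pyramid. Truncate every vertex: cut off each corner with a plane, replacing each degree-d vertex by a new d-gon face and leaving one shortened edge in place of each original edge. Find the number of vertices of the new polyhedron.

The base solid has V = 16, E = 30, F = 16.
Truncation replaces each original edge-end by a new vertex, so V′ = 2E = 60.
Each original edge survives, and each old vertex of degree d contributes d new edges; summing degrees gives Σd = 2E, so E′ = E + 2E = 3E = 90.
Each original face survives and each original vertex becomes one new face: F′ = F + V = 32.

60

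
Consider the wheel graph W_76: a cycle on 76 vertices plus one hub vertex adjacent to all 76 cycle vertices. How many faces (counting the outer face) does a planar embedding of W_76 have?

77

W_76 has V = 76 + 1 = 77 vertices and E = 2·76 = 152 edges.
By Euler's formula F = 2 − V + E = 2 − 77 + 152 = 77.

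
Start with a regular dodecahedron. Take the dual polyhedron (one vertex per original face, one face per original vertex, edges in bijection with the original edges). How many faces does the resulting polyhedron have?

The base solid has V = 20, E = 30, F = 12.
The dual swaps V and F and preserves E: V′ = F = 12, E′ = E = 30, F′ = V = 20.

20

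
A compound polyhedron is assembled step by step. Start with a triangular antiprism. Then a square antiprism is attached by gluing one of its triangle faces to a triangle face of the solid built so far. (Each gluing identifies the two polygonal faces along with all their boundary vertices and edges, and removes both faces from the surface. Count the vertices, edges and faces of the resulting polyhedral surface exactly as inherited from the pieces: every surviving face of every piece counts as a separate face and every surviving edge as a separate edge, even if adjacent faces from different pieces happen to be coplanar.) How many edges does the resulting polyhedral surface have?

A triangular antiprism: V=6, E=12, F=8.
Attach a square antiprism (V=8, E=16, F=10) along a 3-gon: merge 3 vertices and 3 edges, delete both glued faces → V=11, E=25, F=16.
Check: V − E + F = 11 − 25 + 16 = 2.

25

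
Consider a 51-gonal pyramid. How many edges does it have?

102

A pyramid on an n-gon base has one n-gon and n triangles: V = 51 + 1 = 52, E = 2·51 = 102, F = 51 + 1 = 52.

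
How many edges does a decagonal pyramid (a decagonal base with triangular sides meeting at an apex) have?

20

A pyramid on an n-gon base has one n-gon and n triangles: V = 10 + 1 = 11, E = 2·10 = 20, F = 10 + 1 = 11.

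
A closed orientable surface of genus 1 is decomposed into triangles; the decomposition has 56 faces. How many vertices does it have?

28

χ = 2 − 2·1 = 0, and every face is a triangle so 3F = 2E.
E = 3·56/2 = 84. Then V = 0 + E − F = 0 + 84 − 56 = 28.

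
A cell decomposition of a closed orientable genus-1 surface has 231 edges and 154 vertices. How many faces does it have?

77

For a closed orientable surface of genus 1, χ = 2 − 2·1 = 0.
F = 0 − V + E = 0 − 154 + 231 = 77.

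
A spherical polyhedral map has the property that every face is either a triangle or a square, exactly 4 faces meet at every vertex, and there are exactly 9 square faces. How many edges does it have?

Let x be the number of triangles; then F = 9 + x.
Edge–face incidences: 2E = 4·9 + 3·x = 36 + 3x.
Every vertex has degree 4, so 4V = 2E.
Euler: V − E + F = 2 ⇒ (2E)/4 − E + (9 + x) = 2.
Multiply by 8: 2·(2E) − 4·(2E) + 8·(9 + x) = 16, i.e. 72 + 8x − 2·(36 + 3x) = 16.
Collecting terms: 2x = 16, so x = 8.
Then 2E = 36 + 3·8 = 60, so E = 30, V = 2E/4 = 15, F = 9 + 8 = 17.

30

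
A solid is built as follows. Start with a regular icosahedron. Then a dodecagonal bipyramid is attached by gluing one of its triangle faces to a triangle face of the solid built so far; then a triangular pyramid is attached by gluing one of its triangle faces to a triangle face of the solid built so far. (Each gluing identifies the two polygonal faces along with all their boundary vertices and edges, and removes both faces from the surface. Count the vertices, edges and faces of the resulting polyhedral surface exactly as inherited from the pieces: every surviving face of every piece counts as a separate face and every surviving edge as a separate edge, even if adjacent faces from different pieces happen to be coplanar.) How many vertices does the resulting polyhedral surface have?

24

A regular icosahedron: V=12, E=30, F=20.
Attach a dodecagonal bipyramid (V=14, E=36, F=24) along a 3-gon: merge 3 vertices and 3 edges, delete both glued faces → V=23, E=63, F=42.
Attach a triangular pyramid (V=4, E=6, F=4) along a 3-gon: merge 3 vertices and 3 edges, delete both glued faces → V=24, E=66, F=44.
Check: V − E + F = 24 − 66 + 44 = 2.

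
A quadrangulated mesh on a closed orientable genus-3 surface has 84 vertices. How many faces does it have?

88

χ = 2 − 2·3 = -4, and every face is a square so 4F = 2E.
V − E + F = -4 with E = 4F/2 gives 84 − (4/2 − 1)·F = -4, so F = 88 and E = 176.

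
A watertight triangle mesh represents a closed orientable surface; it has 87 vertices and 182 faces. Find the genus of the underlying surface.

3

Every face is a triangle, so 2E = 3·182 = 546, giving E = 273.
χ = V − E + F = 87 − 273 + 182 = -4.
For a closed orientable surface χ = 2 − 2g, so g = (2 − (-4))/2 = 3.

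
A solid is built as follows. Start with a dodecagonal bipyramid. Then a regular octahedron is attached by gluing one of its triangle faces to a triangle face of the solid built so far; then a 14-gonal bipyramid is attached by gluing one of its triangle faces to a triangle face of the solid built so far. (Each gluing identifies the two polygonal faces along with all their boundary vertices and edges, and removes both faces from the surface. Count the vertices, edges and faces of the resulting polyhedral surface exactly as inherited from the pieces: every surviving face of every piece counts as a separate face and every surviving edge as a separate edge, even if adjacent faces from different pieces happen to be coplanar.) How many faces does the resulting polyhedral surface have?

56

A dodecagonal bipyramid: V=14, E=36, F=24.
Attach a regular octahedron (V=6, E=12, F=8) along a 3-gon: merge 3 vertices and 3 edges, delete both glued faces → V=17, E=45, F=30.
Attach a 14-gonal bipyramid (V=16, E=42, F=28) along a 3-gon: merge 3 vertices and 3 edges, delete both glued faces → V=30, E=84, F=56.
Check: V − E + F = 30 − 84 + 56 = 2.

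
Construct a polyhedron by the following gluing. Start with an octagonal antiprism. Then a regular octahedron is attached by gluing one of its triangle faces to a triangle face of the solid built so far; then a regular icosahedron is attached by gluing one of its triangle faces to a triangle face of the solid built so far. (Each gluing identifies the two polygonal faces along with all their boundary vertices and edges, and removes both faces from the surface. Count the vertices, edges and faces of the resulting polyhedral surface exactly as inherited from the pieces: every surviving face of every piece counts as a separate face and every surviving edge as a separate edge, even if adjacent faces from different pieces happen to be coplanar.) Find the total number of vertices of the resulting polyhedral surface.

An octagonal antiprism: V=16, E=32, F=18.
Attach a regular octahedron (V=6, E=12, F=8) along a 3-gon: merge 3 vertices and 3 edges, delete both glued faces → V=19, E=41, F=24.
Attach a regular icosahedron (V=12, E=30, F=20) along a 3-gon: merge 3 vertices and 3 edges, delete both glued faces → V=28, E=68, F=42.
Check: V − E + F = 28 − 68 + 42 = 2.

28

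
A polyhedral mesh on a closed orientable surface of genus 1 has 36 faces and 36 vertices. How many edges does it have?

For a closed orientable surface of genus 1, χ = 2 − 2·1 = 0.
E = V + F − (0) = 36 + 36 − (0) = 72.

72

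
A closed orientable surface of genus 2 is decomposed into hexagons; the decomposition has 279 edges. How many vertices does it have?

184

χ = 2 − 2·2 = -2, and every face is a hexagon so 6F = 2E.
F = 2E/6 = 93. Then V = -2 + E − F = -2 + 279 − 93 = 184.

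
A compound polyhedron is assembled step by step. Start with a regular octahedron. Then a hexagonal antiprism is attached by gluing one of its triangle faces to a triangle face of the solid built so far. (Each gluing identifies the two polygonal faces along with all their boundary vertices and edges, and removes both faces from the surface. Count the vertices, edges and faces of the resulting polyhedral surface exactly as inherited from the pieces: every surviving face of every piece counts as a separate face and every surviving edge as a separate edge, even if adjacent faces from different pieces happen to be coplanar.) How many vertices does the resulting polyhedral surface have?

15

A regular octahedron: V=6, E=12, F=8.
Attach a hexagonal antiprism (V=12, E=24, F=14) along a 3-gon: merge 3 vertices and 3 edges, delete both glued faces → V=15, E=33, F=20.
Check: V − E + F = 15 − 33 + 20 = 2.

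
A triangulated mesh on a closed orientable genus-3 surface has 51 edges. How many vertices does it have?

13

χ = 2 − 2·3 = -4, and every face is a triangle so 3F = 2E.
F = 2E/3 = 34. Then V = -4 + E − F = -4 + 51 − 34 = 13.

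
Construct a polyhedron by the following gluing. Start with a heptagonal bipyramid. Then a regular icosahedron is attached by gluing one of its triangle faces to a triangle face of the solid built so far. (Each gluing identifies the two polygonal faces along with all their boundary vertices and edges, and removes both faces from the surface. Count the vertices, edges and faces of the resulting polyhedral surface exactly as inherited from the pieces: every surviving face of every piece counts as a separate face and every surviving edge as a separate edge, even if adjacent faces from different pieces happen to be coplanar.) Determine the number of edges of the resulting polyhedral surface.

A heptagonal bipyramid: V=9, E=21, F=14.
Attach a regular icosahedron (V=12, E=30, F=20) along a 3-gon: merge 3 vertices and 3 edges, delete both glued faces → V=18, E=48, F=32.
Check: V − E + F = 18 − 48 + 32 = 2.

48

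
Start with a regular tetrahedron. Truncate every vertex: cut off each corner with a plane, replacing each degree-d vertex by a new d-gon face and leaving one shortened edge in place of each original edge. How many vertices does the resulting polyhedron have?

12

The base solid has V = 4, E = 6, F = 4.
Truncation replaces each original edge-end by a new vertex, so V′ = 2E = 12.
Each original edge survives, and each old vertex of degree d contributes d new edges; summing degrees gives Σd = 2E, so E′ = E + 2E = 3E = 18.
Each original face survives and each original vertex becomes one new face: F′ = F + V = 8.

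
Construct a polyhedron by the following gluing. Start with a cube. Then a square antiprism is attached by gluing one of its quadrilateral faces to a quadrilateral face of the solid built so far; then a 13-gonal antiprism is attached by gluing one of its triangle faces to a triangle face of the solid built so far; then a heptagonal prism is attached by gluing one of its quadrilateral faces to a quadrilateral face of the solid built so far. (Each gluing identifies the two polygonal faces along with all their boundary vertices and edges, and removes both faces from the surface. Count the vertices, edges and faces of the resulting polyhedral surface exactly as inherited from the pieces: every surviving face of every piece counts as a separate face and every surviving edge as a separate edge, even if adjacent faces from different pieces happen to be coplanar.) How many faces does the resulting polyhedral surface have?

A cube: V=8, E=12, F=6.
Attach a square antiprism (V=8, E=16, F=10) along a 4-gon: merge 4 vertices and 4 edges, delete both glued faces → V=12, E=24, F=14.
Attach a 13-gonal antiprism (V=26, E=52, F=28) along a 3-gon: merge 3 vertices and 3 edges, delete both glued faces → V=35, E=73, F=40.
Attach a heptagonal prism (V=14, E=21, F=9) along a 4-gon: merge 4 vertices and 4 edges, delete both glued faces → V=45, E=90, F=47.
Check: V − E + F = 45 − 90 + 47 = 2.

47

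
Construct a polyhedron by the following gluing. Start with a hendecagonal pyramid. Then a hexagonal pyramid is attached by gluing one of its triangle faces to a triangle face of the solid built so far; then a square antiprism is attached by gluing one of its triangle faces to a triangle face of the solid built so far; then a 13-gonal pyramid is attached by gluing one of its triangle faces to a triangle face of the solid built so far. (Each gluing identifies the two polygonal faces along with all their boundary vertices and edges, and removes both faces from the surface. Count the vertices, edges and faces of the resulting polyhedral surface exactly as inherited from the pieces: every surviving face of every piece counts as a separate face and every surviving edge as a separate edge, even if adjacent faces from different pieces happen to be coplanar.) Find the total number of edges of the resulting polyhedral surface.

A hendecagonal pyramid: V=12, E=22, F=12.
Attach a hexagonal pyramid (V=7, E=12, F=7) along a 3-gon: merge 3 vertices and 3 edges, delete both glued faces → V=16, E=31, F=17.
Attach a square antiprism (V=8, E=16, F=10) along a 3-gon: merge 3 vertices and 3 edges, delete both glued faces → V=21, E=44, F=25.
Attach a 13-gonal pyramid (V=14, E=26, F=14) along a 3-gon: merge 3 vertices and 3 edges, delete both glued faces → V=32, E=67, F=37.
Check: V − E + F = 32 − 67 + 37 = 2.

67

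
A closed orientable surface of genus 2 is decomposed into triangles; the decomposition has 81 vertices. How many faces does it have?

166

χ = 2 − 2·2 = -2, and every face is a triangle so 3F = 2E.
V − E + F = -2 with E = 3F/2 gives 81 − (3/2 − 1)·F = -2, so F = 166 and E = 249.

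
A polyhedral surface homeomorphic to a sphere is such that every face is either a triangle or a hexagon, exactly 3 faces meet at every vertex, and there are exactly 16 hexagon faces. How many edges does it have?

54

Let x be the number of triangles; then F = 16 + x.
Edge–face incidences: 2E = 6·16 + 3·x = 96 + 3x.
Every vertex has degree 3, so 3V = 2E.
Euler: V − E + F = 2 ⇒ (2E)/3 − E + (16 + x) = 2.
Multiply by 6: 2·(2E) − 3·(2E) + 6·(16 + x) = 12, i.e. 96 + 6x − (96 + 3x) = 12.
Collecting terms: 3x = 12, so x = 4.
Then 2E = 96 + 3·4 = 108, so E = 54, V = 2E/3 = 36, F = 16 + 4 = 20.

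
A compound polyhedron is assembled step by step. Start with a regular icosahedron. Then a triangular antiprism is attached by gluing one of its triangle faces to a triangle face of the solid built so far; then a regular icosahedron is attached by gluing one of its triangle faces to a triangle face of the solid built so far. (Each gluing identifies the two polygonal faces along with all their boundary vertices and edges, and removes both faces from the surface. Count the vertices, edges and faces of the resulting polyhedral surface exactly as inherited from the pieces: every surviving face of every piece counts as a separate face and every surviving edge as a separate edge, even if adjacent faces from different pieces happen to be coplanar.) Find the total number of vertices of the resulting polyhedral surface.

24

A regular icosahedron: V=12, E=30, F=20.
Attach a triangular antiprism (V=6, E=12, F=8) along a 3-gon: merge 3 vertices and 3 edges, delete both glued faces → V=15, E=39, F=26.
Attach a regular icosahedron (V=12, E=30, F=20) along a 3-gon: merge 3 vertices and 3 edges, delete both glued faces → V=24, E=66, F=44.
Check: V − E + F = 24 − 66 + 44 = 2.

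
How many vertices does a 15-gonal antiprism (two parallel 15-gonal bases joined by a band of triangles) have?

30

An antiprism on an n-gon has two n-gon caps and 2n triangles: V = 2·15 = 30, E = 4·15 = 60, F = 2·15 + 2 = 32.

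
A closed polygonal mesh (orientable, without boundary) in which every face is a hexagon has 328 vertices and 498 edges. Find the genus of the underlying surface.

Every face is a hexagon and each edge borders two faces, so 6F = 2·498, giving F = 166.
χ = V − E + F = 328 − 498 + 166 = -4.
For a closed orientable surface χ = 2 − 2g, so g = (2 − (-4))/2 = 3.

3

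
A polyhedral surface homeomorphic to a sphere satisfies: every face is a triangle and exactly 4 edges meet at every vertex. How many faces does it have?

8

Each face has 3 edges and each edge borders two faces, so 2E = 3F.
Each vertex has degree 4, so 4V = 2E and hence V = 3F/4.
Euler: V − E + F = 2 ⇒ (3F/4) − (3F/2) + F = 2.
Multiply by 8: (6 − 12 + 8)F = 16, i.e. 2F = 16.
So F = 8, E = 3·8/2 = 12, V = 3·8/4 = 6.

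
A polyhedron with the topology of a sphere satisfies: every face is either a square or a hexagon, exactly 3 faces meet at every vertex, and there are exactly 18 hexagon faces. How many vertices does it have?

44

Let x be the number of squares; then F = 18 + x.
Edge–face incidences: 2E = 6·18 + 4·x = 108 + 4x.
Every vertex has degree 3, so 3V = 2E.
Euler: V − E + F = 2 ⇒ (2E)/3 − E + (18 + x) = 2.
Multiply by 6: 2·(2E) − 3·(2E) + 6·(18 + x) = 12, i.e. 108 + 6x − (108 + 4x) = 12.
Collecting terms: 2x = 12, so x = 6.
Then 2E = 108 + 4·6 = 132, so E = 66, V = 2E/3 = 44, F = 18 + 6 = 24.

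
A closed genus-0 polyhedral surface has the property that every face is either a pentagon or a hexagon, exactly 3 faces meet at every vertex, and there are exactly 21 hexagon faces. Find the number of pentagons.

Let x be the number of pentagons; then F = 21 + x.
Edge–face incidences: 2E = 6·21 + 5·x = 126 + 5x.
Every vertex has degree 3, so 3V = 2E.
Euler: V − E + F = 2 ⇒ (2E)/3 − E + (21 + x) = 2.
Multiply by 6: 2·(2E) − 3·(2E) + 6·(21 + x) = 12, i.e. 126 + 6x − (126 + 5x) = 12.
Collecting terms: x = 12.
Then 2E = 126 + 5·12 = 186, so E = 93, V = 2E/3 = 62, F = 21 + 12 = 33.

12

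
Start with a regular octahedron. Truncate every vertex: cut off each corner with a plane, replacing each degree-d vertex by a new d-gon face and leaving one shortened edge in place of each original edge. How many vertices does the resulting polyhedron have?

24

The base solid has V = 6, E = 12, F = 8.
Truncation replaces each original edge-end by a new vertex, so V′ = 2E = 24.
Each original edge survives, and each old vertex of degree d contributes d new edges; summing degrees gives Σd = 2E, so E′ = E + 2E = 3E = 36.
Each original face survives and each original vertex becomes one new face: F′ = F + V = 14.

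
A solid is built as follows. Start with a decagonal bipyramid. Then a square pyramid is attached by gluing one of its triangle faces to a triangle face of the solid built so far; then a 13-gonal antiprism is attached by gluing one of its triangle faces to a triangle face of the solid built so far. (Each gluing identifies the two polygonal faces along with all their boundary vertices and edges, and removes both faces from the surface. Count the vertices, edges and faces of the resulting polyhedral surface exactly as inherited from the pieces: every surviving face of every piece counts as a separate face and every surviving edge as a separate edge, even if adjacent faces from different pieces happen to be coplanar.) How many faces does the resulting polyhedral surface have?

A decagonal bipyramid: V=12, E=30, F=20.
Attach a square pyramid (V=5, E=8, F=5) along a 3-gon: merge 3 vertices and 3 edges, delete both glued faces → V=14, E=35, F=23.
Attach a 13-gonal antiprism (V=26, E=52, F=28) along a 3-gon: merge 3 vertices and 3 edges, delete both glued faces → V=37, E=84, F=49.
Check: V − E + F = 37 − 84 + 49 = 2.

49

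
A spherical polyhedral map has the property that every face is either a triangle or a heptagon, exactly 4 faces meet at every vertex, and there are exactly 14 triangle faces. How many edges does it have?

Let x be the number of heptagons; then F = 14 + x.
Edge–face incidences: 2E = 3·14 + 7·x = 42 + 7x.
Every vertex has degree 4, so 4V = 2E.
Euler: V − E + F = 2 ⇒ (2E)/4 − E + (14 + x) = 2.
Multiply by 8: 2·(2E) − 4·(2E) + 8·(14 + x) = 16, i.e. 112 + 8x − 2·(42 + 7x) = 16.
Collecting terms: −6x + 28 = 16, so −6x = −12, so x = 2.
Then 2E = 42 + 7·2 = 56, so E = 28, V = 2E/4 = 14, F = 14 + 2 = 16.

28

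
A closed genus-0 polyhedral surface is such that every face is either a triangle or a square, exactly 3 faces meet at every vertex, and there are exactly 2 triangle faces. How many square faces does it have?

Let x be the number of squares; then F = 2 + x.
Edge–face incidences: 2E = 3·2 + 4·x = 6 + 4x.
Every vertex has degree 3, so 3V = 2E.
Euler: V − E + F = 2 ⇒ (2E)/3 − E + (2 + x) = 2.
Multiply by 6: 2·(2E) − 3·(2E) + 6·(2 + x) = 12, i.e. 12 + 6x − (6 + 4x) = 12.
Collecting terms: 2x + 6 = 12, so 2x = 6, so x = 3.
Then 2E = 6 + 4·3 = 18, so E = 9, V = 2E/3 = 6, F = 2 + 3 = 5.

3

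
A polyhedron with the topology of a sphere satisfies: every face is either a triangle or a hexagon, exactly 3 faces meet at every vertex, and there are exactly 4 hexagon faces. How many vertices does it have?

12

Let x be the number of triangles; then F = 4 + x.
Edge–face incidences: 2E = 6·4 + 3·x = 24 + 3x.
Every vertex has degree 3, so 3V = 2E.
Euler: V − E + F = 2 ⇒ (2E)/3 − E + (4 + x) = 2.
Multiply by 6: 2·(2E) − 3·(2E) + 6·(4 + x) = 12, i.e. 24 + 6x − (24 + 3x) = 12.
Collecting terms: 3x = 12, so x = 4.
Then 2E = 24 + 3·4 = 36, so E = 18, V = 2E/3 = 12, F = 4 + 4 = 8.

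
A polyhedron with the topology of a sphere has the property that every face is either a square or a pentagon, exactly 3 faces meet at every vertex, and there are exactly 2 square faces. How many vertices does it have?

Let x be the number of pentagons; then F = 2 + x.
Edge–face incidences: 2E = 4·2 + 5·x = 8 + 5x.
Every vertex has degree 3, so 3V = 2E.
Euler: V − E + F = 2 ⇒ (2E)/3 − E + (2 + x) = 2.
Multiply by 6: 2·(2E) − 3·(2E) + 6·(2 + x) = 12, i.e. 12 + 6x − (8 + 5x) = 12.
Collecting terms: x + 4 = 12, so x = 8.
Then 2E = 8 + 5·8 = 48, so E = 24, V = 2E/3 = 16, F = 2 + 8 = 10.

16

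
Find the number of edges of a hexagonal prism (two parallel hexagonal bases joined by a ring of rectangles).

18

A prism on an n-gon has two n-gon bases and n rectangular sides: V = 2·6 = 12, E = 3·6 = 18, F = 6 + 2 = 8.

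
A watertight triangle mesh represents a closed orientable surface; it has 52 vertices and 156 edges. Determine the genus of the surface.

Every face is a triangle and each edge borders two faces, so 3F = 2·156, giving F = 104.
χ = V − E + F = 52 − 156 + 104 = 0.
For a closed orientable surface χ = 2 − 2g, so g = (2 − (0))/2 = 1.

1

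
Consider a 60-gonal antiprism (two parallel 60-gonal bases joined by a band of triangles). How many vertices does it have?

120

An antiprism on an n-gon has two n-gon caps and 2n triangles: V = 2·60 = 120, E = 4·60 = 240, F = 2·60 + 2 = 122.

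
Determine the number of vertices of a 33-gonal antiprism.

An antiprism on an n-gon has two n-gon caps and 2n triangles: V = 2·33 = 66, E = 4·33 = 132, F = 2·33 + 2 = 68.
Check: V − E + F = 66 − 132 + 68 = 2.

66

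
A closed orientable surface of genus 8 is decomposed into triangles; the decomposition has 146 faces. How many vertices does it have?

59

χ = 2 − 2·8 = -14, and every face is a triangle so 3F = 2E.
E = 3·146/2 = 219. Then V = -14 + E − F = -14 + 219 − 146 = 59.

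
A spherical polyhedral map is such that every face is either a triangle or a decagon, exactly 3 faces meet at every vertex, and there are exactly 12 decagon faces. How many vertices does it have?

Let x be the number of triangles; then F = 12 + x.
Edge–face incidences: 2E = 10·12 + 3·x = 120 + 3x.
Every vertex has degree 3, so 3V = 2E.
Euler: V − E + F = 2 ⇒ (2E)/3 − E + (12 + x) = 2.
Multiply by 6: 2·(2E) − 3·(2E) + 6·(12 + x) = 12, i.e. 72 + 6x − (120 + 3x) = 12.
Collecting terms: 3x − 48 = 12, so 3x = 60, so x = 20.
Then 2E = 120 + 3·20 = 180, so E = 90, V = 2E/3 = 60, F = 12 + 20 = 32.

60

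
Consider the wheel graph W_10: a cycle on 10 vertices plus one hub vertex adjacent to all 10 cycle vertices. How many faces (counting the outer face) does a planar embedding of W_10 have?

11

W_10 has V = 10 + 1 = 11 vertices and E = 2·10 = 20 edges.
By Euler's formula F = 2 − V + E = 2 − 11 + 20 = 11.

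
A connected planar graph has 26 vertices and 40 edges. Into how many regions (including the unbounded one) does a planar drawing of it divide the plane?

Euler's formula for a connected plane graph: V − E + F = 2, so F = 2 − 26 + 40 = 16.

16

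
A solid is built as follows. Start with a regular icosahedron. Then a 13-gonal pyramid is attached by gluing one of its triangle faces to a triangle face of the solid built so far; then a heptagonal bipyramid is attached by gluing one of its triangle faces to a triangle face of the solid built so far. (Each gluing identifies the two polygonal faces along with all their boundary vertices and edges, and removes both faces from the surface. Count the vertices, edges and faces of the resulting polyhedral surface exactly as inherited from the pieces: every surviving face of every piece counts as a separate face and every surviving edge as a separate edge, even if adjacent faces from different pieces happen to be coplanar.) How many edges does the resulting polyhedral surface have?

71

A regular icosahedron: V=12, E=30, F=20.
Attach a 13-gonal pyramid (V=14, E=26, F=14) along a 3-gon: merge 3 vertices and 3 edges, delete both glued faces → V=23, E=53, F=32.
Attach a heptagonal bipyramid (V=9, E=21, F=14) along a 3-gon: merge 3 vertices and 3 edges, delete both glued faces → V=29, E=71, F=44.
Check: V − E + F = 29 − 71 + 44 = 2.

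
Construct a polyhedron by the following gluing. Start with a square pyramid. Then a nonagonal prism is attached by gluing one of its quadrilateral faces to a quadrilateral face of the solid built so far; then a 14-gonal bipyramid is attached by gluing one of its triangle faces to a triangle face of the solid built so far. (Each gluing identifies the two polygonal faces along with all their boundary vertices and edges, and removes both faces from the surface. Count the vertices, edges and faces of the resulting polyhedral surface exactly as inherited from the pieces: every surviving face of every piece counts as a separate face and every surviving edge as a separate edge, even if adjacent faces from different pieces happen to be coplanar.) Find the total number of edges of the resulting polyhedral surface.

70

A square pyramid: V=5, E=8, F=5.
Attach a nonagonal prism (V=18, E=27, F=11) along a 4-gon: merge 4 vertices and 4 edges, delete both glued faces → V=19, E=31, F=14.
Attach a 14-gonal bipyramid (V=16, E=42, F=28) along a 3-gon: merge 3 vertices and 3 edges, delete both glued faces → V=32, E=70, F=40.
Check: V − E + F = 32 − 70 + 40 = 2.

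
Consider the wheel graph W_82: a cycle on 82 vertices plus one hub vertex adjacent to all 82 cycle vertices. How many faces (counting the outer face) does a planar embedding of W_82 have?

W_82 has V = 82 + 1 = 83 vertices and E = 2·82 = 164 edges.
By Euler's formula F = 2 − V + E = 2 − 83 + 164 = 83.

83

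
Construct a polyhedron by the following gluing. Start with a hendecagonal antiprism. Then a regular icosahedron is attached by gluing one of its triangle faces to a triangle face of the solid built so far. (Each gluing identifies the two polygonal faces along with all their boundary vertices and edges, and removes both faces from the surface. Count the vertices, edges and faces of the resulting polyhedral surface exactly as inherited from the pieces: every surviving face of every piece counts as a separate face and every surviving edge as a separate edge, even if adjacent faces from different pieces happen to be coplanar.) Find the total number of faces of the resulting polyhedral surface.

42

A hendecagonal antiprism: V=22, E=44, F=24.
Attach a regular icosahedron (V=12, E=30, F=20) along a 3-gon: merge 3 vertices and 3 edges, delete both glued faces → V=31, E=71, F=42.
Check: V − E + F = 31 − 71 + 42 = 2.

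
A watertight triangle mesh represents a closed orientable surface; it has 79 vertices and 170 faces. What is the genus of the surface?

4

Every face is a triangle, so 2E = 3·170 = 510, giving E = 255.
χ = V − E + F = 79 − 255 + 170 = -6.
For a closed orientable surface χ = 2 − 2g, so g = (2 − (-6))/2 = 4.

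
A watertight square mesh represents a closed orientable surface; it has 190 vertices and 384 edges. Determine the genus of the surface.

2

Every face is a square and each edge borders two faces, so 4F = 2·384, giving F = 192.
χ = V − E + F = 190 − 384 + 192 = -2.
For a closed orientable surface χ = 2 − 2g, so g = (2 − (-2))/2 = 2.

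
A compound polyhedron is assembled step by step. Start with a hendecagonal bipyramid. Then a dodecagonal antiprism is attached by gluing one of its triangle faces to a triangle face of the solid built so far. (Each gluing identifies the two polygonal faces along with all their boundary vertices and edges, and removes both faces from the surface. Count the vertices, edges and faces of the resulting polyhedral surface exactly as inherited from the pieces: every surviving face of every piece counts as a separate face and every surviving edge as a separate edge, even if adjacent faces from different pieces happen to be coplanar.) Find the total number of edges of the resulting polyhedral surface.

A hendecagonal bipyramid: V=13, E=33, F=22.
Attach a dodecagonal antiprism (V=24, E=48, F=26) along a 3-gon: merge 3 vertices and 3 edges, delete both glued faces → V=34, E=78, F=46.
Check: V − E + F = 34 − 78 + 46 = 2.

78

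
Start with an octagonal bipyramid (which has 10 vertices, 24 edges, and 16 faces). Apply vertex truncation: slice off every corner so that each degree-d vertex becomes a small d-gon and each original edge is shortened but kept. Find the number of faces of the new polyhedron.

26

Truncation replaces each original edge-end by a new vertex, so V′ = 2E = 48.
Each original edge survives, and each old vertex of degree d contributes d new edges; summing degrees gives Σd = 2E, so E′ = E + 2E = 3E = 72.
Each original face survives and each original vertex becomes one new face: F′ = F + V = 26.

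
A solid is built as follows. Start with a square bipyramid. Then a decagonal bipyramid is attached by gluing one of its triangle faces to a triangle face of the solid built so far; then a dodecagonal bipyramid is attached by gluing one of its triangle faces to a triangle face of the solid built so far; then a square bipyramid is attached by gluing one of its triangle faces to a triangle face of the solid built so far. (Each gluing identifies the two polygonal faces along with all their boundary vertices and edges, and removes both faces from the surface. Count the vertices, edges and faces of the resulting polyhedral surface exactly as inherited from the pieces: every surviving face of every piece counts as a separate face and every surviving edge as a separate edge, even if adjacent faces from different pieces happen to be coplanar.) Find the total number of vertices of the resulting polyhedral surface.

A square bipyramid: V=6, E=12, F=8.
Attach a decagonal bipyramid (V=12, E=30, F=20) along a 3-gon: merge 3 vertices and 3 edges, delete both glued faces → V=15, E=39, F=26.
Attach a dodecagonal bipyramid (V=14, E=36, F=24) along a 3-gon: merge 3 vertices and 3 edges, delete both glued faces → V=26, E=72, F=48.
Attach a square bipyramid (V=6, E=12, F=8) along a 3-gon: merge 3 vertices and 3 edges, delete both glued faces → V=29, E=81, F=54.
Check: V − E + F = 29 − 81 + 54 = 2.

29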